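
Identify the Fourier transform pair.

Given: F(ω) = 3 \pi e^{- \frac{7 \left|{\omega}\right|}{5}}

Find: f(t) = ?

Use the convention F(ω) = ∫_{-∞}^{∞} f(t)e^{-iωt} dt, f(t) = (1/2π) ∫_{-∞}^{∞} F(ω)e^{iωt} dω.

f(t) = \frac{21}{5 \left(t^{2} + \frac{49}{25}\right)}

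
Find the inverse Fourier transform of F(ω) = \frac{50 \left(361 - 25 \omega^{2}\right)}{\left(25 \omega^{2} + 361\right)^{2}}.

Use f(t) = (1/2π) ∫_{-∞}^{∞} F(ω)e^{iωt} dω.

f(t) = e^{- \frac{19 \left|{t}\right|}{5}} \left|{t}\right|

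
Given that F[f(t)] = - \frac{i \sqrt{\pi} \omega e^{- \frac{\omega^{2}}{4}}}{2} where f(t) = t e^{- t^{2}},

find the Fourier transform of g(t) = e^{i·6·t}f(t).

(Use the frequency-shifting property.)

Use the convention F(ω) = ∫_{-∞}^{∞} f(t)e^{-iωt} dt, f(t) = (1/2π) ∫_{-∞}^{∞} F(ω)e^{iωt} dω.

F[g](ω) = \frac{i \sqrt{\pi} \left(6 - \omega\right) e^{- \frac{\left(\omega - 6\right)^{2}}{4}}}{2}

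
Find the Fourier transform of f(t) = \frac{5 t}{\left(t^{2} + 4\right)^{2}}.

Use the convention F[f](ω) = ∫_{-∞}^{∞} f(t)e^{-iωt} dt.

F(ω) = - \frac{5 i \pi \omega e^{- 2 \left|{\omega}\right|}}{4}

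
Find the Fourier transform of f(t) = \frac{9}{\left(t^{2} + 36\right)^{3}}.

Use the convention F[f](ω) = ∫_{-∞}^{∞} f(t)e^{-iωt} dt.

F(ω) = \frac{\pi \left(12 \omega^{2} + 6 \left|{\omega}\right| + 1\right) e^{- 6 \left|{\omega}\right|}}{2304}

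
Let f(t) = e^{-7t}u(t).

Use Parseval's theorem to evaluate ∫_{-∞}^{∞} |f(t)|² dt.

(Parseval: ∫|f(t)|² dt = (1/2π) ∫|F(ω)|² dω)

∫|f(t)|² dt = \frac{1}{14}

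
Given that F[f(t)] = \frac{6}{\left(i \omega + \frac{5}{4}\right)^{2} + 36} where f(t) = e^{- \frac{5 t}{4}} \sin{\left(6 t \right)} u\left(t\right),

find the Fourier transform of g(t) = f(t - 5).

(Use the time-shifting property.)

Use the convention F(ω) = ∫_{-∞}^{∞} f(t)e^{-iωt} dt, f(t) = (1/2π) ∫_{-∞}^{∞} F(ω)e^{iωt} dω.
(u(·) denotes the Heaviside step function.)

F[g](ω) = \frac{96 e^{- 5 i \omega}}{\left(4 i \omega + 5\right)^{2} + 576}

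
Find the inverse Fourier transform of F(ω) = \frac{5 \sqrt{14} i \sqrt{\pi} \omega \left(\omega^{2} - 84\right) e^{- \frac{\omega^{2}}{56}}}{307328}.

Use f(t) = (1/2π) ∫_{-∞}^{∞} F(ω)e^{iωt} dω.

f(t) = 5 t^{3} e^{- 14 t^{2}}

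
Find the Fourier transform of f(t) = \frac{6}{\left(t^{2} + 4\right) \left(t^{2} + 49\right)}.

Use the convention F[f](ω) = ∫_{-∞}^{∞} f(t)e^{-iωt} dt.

F(ω) = \frac{\pi \left(7 e^{5 \left|{\omega}\right|} - 2\right) e^{- 7 \left|{\omega}\right|}}{105}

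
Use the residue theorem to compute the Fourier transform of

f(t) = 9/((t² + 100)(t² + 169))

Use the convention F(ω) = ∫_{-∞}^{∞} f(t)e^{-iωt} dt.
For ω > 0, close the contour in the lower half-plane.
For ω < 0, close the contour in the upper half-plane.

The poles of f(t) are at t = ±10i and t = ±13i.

Let g(z) = f(z)e^{-iωz}; for large |z| the factor e^{-iωz} decays in the lower half-plane when ω > 0 and in the upper half-plane when ω < 0.

Case ω > 0 (lower half-plane, clockwise contour ⇒ F(ω) = -2πi·ΣRes):
  Res_{z = - 10 i} g(z) = \frac{3 i e^{- 10 \omega}}{460}
  Res_{z = - 13 i} g(z) = - \frac{3 i e^{- 13 \omega}}{598}
  F(ω) = -2πi·ΣRes = \frac{3 \pi \left(13 e^{3 \omega} - 10\right) e^{- 13 \omega}}{2990}

Case ω < 0 (upper half-plane, counterclockwise contour ⇒ F(ω) = +2πi·ΣRes):
  Res_{z = 10 i} g(z) = - \frac{3 i e^{10 \omega}}{460}
  Res_{z = 13 i} g(z) = \frac{3 i e^{13 \omega}}{598}
  F(ω) = 2πi·ΣRes = \frac{3 \pi \left(13 - 10 e^{3 \omega}\right) e^{10 \omega}}{2990}

Both cases combine into a single formula in |ω|:

F(ω) = \frac{3 \pi \left(13 e^{3 \left|{\omega}\right|} - 10\right) e^{- 13 \left|{\omega}\right|}}{2990}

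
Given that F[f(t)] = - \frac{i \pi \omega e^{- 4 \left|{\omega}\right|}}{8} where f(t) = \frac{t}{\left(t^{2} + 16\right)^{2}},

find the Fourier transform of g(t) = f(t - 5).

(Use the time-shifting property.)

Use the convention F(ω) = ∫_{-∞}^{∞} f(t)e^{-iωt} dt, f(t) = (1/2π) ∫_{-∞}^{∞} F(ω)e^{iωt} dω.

F[g](ω) = - \frac{i \pi \omega e^{- 5 i \omega - 4 \left|{\omega}\right|}}{8}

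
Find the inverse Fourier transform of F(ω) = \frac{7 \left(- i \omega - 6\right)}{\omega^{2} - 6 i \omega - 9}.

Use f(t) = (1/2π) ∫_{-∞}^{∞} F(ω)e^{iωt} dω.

f(t) = 7 \left(3 t + 1\right) e^{- 3 t} u\left(t\right)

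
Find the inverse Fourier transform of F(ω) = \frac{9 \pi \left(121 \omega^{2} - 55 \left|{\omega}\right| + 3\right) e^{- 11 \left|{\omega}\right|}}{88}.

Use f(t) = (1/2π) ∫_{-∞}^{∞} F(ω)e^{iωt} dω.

f(t) = \frac{9 t^{4}}{\left(t^{2} + 121\right)^{3}}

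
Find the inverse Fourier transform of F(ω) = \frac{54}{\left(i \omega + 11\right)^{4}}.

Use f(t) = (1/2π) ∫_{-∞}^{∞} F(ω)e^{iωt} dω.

f(t) = 9 t^{3} e^{- 11 t} u\left(t\right)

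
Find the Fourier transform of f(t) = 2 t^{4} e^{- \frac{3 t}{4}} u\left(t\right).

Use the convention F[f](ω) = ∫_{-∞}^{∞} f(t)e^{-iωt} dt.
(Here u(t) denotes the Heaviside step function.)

F(ω) = \frac{49152}{\left(4 i \omega + 3\right)^{5}}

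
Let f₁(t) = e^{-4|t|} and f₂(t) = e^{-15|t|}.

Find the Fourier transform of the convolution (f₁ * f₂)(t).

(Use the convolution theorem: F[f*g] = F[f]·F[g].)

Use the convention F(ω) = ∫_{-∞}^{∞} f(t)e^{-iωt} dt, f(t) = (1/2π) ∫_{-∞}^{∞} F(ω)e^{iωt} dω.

F[f₁*f₂](ω) = \frac{240}{\left(\omega^{2} + 16\right) \left(\omega^{2} + 225\right)}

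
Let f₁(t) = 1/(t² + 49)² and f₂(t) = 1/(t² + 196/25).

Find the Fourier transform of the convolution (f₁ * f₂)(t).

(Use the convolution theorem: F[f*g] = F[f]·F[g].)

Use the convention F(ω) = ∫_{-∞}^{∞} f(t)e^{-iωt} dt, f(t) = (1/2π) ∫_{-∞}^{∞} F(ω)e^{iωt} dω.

F[f₁*f₂](ω) = \frac{5 \pi^{2} \left(7 \left|{\omega}\right| + 1\right) e^{- \frac{49 \left|{\omega}\right|}{5}}}{9604}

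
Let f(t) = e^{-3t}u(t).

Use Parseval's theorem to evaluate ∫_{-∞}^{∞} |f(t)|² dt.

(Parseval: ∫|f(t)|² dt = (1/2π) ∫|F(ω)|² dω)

∫|f(t)|² dt = \frac{1}{6}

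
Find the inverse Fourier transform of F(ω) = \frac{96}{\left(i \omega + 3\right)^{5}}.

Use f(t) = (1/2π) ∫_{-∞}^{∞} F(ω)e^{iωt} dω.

f(t) = 4 t^{4} e^{- 3 t} u\left(t\right)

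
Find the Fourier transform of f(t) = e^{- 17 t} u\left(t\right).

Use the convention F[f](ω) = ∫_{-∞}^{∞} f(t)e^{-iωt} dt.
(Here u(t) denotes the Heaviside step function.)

F(ω) = \frac{1}{i \omega + 17}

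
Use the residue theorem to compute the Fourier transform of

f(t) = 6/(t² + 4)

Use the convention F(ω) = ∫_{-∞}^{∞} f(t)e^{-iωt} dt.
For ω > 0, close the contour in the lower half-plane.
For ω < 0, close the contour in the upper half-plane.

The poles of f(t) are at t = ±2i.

Let g(z) = f(z)e^{-iωz}; for large |z| the factor e^{-iωz} decays in the lower half-plane when ω > 0 and in the upper half-plane when ω < 0.

Case ω > 0 (lower half-plane, clockwise contour ⇒ F(ω) = -2πi·ΣRes):
  Res_{z = - 2 i} g(z) = \frac{3 i e^{- 2 \omega}}{2}
  F(ω) = -2πi·ΣRes = 3 \pi e^{- 2 \omega}

Case ω < 0 (upper half-plane, counterclockwise contour ⇒ F(ω) = +2πi·ΣRes):
  Res_{z = 2 i} g(z) = - \frac{3 i e^{2 \omega}}{2}
  F(ω) = 2πi·ΣRes = 3 \pi e^{2 \omega}

Both cases combine into a single formula in |ω|:

F(ω) = 3 \pi e^{- 2 \left|{\omega}\right|}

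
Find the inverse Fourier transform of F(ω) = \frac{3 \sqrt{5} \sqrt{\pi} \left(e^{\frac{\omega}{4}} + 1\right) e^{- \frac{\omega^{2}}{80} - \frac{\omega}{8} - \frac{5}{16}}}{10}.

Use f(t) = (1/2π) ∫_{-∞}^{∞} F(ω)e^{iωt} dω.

f(t) = 6 e^{- 20 t^{2}} \cos{\left(5 t \right)}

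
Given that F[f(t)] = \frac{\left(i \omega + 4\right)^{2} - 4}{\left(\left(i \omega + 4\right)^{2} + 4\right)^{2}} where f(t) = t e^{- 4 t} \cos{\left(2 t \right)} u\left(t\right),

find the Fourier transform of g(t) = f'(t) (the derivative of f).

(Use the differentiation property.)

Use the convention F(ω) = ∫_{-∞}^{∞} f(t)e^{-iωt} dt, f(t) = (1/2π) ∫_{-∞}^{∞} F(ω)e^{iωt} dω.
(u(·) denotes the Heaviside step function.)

F[g](ω) = \frac{i \omega \left(\left(i \omega + 4\right)^{2} - 4\right)}{\left(\left(i \omega + 4\right)^{2} + 4\right)^{2}}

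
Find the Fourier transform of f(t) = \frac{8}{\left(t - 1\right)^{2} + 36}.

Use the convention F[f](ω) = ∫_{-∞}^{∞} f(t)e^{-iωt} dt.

F(ω) = \frac{4 \pi e^{- i \omega - 6 \left|{\omega}\right|}}{3}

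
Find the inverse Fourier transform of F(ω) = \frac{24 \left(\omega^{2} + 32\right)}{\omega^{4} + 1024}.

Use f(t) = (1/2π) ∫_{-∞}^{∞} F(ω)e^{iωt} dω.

f(t) = 3 e^{- 4 \left|{t}\right|} \cos{\left(4 \left|{t}\right| \right)}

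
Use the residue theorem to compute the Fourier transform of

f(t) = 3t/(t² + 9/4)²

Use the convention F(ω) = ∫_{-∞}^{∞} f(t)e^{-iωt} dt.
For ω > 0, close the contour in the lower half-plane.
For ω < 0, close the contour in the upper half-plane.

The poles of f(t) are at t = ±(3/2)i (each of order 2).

Let g(z) = f(z)e^{-iωz}; for large |z| the factor e^{-iωz} decays in the lower half-plane when ω > 0 and in the upper half-plane when ω < 0.

Case ω > 0 (lower half-plane, clockwise contour ⇒ F(ω) = -2πi·ΣRes):
  Res_{z = - \frac{3 i}{2}} g(z) = \frac{\omega e^{- \frac{3 \omega}{2}}}{2} (pole of order 2)
  F(ω) = -2πi·ΣRes = - i \pi \omega e^{- \frac{3 \omega}{2}}

Case ω < 0 (upper half-plane, counterclockwise contour ⇒ F(ω) = +2πi·ΣRes):
  Res_{z = \frac{3 i}{2}} g(z) = - \frac{\omega e^{\frac{3 \omega}{2}}}{2} (pole of order 2)
  F(ω) = 2πi·ΣRes = - i \pi \omega e^{\frac{3 \omega}{2}}

Both cases combine into a single formula in |ω|:

F(ω) = - i \pi \omega e^{- \frac{3 \left|{\omega}\right|}{2}}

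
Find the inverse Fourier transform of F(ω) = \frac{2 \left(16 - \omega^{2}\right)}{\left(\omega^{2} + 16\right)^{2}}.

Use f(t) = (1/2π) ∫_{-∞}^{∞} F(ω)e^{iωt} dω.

f(t) = e^{- 4 \left|{t}\right|} \left|{t}\right|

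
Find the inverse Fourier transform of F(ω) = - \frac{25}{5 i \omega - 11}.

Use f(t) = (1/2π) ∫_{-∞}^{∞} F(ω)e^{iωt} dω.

f(t) = 5 e^{\frac{11 t}{5}} u\left(- t\right)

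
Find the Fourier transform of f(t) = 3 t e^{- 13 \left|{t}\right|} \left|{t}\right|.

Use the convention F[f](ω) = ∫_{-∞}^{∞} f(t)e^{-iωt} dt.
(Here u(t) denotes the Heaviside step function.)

F(ω) = \frac{12 i \omega \left(\omega^{2} - 507\right)}{\left(\omega^{2} + 169\right)^{3}}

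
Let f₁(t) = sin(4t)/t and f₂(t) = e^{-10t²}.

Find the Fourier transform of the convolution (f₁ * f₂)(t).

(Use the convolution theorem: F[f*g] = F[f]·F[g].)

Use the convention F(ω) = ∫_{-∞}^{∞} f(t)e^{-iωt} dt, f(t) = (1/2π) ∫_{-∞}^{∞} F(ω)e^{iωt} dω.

F[f₁*f₂](ω) = \begin{cases} \frac{\sqrt{10} \pi^{\frac{3}{2}} e^{- \frac{\omega^{2}}{40}}}{10} & \text{for}\: \omega > -4 \wedge \omega < 4 \\0 & \text{otherwise} \end{cases}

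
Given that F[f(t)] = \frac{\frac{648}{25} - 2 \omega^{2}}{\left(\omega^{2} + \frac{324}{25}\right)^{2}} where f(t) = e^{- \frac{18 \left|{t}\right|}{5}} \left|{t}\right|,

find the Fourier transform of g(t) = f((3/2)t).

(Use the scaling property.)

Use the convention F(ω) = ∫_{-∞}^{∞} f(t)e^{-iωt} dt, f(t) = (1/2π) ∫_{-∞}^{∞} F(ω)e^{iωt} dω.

F[g](ω) = \frac{75 \left(729 - 25 \omega^{2}\right)}{\left(25 \omega^{2} + 729\right)^{2}}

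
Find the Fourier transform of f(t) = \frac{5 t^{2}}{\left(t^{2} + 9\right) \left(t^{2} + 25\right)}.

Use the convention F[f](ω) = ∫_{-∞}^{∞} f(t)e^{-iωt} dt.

F(ω) = \frac{5 \pi \left(5 - 3 e^{2 \left|{\omega}\right|}\right) e^{- 5 \left|{\omega}\right|}}{16}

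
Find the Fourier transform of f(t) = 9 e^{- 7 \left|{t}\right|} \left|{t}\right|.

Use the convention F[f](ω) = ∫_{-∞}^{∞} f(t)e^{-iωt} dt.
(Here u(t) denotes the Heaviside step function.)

F(ω) = \frac{18 \left(49 - \omega^{2}\right)}{\left(\omega^{2} + 49\right)^{2}}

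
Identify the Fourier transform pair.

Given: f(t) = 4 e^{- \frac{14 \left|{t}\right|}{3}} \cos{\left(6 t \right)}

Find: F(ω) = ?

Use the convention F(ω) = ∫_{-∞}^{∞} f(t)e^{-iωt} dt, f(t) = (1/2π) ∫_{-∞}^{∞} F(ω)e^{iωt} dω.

F(ω) = \frac{336 \left(9 \omega^{2} + 520\right)}{81 \omega^{4} - 2304 \omega^{2} + 270400}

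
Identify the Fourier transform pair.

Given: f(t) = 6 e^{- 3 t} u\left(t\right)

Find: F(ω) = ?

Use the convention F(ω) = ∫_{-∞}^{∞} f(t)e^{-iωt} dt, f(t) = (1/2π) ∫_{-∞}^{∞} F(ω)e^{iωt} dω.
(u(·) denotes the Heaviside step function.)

F(ω) = \frac{6}{i \omega + 3}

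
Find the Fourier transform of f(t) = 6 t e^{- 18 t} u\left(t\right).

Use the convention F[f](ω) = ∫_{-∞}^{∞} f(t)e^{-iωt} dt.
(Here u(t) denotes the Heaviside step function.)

F(ω) = \frac{6}{\left(i \omega + 18\right)^{2}}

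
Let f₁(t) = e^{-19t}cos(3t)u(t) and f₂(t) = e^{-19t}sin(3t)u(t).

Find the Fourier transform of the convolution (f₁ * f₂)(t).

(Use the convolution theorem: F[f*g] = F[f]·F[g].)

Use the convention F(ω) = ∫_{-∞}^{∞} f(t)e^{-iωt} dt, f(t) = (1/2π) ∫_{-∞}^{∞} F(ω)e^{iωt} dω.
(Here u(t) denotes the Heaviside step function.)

F[f₁*f₂](ω) = \frac{3 \left(i \omega + 19\right)}{\left(\left(i \omega + 19\right)^{2} + 9\right)^{2}}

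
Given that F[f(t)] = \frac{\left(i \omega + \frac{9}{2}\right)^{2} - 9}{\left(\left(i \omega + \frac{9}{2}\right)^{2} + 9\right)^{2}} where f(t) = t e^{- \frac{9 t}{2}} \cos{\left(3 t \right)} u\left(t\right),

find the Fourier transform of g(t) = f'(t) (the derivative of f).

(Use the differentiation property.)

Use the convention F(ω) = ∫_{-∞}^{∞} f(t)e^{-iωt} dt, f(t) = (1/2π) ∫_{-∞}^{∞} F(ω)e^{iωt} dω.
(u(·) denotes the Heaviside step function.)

F[g](ω) = \frac{4 i \omega \left(\left(2 i \omega + 9\right)^{2} - 36\right)}{\left(\left(2 i \omega + 9\right)^{2} + 36\right)^{2}}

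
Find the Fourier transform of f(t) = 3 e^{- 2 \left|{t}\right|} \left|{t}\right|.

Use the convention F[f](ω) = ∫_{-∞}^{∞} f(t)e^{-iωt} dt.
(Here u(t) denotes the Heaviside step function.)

F(ω) = \frac{6 \left(4 - \omega^{2}\right)}{\left(\omega^{2} + 4\right)^{2}}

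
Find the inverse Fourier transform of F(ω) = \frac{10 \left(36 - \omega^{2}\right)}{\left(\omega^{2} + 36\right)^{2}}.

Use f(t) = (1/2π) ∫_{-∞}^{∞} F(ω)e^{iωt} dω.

f(t) = 5 e^{- 6 \left|{t}\right|} \left|{t}\right|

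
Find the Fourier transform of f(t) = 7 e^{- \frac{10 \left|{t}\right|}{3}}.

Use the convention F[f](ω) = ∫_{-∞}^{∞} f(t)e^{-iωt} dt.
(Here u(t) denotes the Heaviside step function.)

F(ω) = \frac{420}{9 \omega^{2} + 100}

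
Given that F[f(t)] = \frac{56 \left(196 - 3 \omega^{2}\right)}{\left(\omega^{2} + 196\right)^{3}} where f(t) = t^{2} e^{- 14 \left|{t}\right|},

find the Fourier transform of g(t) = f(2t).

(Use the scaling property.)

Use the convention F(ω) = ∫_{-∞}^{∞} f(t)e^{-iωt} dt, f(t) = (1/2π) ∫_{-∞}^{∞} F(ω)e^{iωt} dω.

F[g](ω) = \frac{448 \left(784 - 3 \omega^{2}\right)}{\left(\omega^{2} + 784\right)^{3}}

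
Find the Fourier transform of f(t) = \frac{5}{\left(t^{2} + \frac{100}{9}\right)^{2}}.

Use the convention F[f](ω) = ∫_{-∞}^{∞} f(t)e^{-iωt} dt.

F(ω) = \frac{9 \pi \left(10 \left|{\omega}\right| + 3\right) e^{- \frac{10 \left|{\omega}\right|}{3}}}{400}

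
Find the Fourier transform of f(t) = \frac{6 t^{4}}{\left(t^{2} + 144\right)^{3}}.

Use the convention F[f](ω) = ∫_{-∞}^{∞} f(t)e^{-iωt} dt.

F(ω) = \frac{3 \pi \left(48 \omega^{2} - 20 \left|{\omega}\right| + 1\right) e^{- 12 \left|{\omega}\right|}}{16}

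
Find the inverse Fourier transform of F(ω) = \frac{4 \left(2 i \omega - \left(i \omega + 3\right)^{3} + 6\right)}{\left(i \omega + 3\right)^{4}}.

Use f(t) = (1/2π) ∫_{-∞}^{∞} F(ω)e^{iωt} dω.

f(t) = 4 \left(t^{2} - 1\right) e^{- 3 t} u\left(t\right)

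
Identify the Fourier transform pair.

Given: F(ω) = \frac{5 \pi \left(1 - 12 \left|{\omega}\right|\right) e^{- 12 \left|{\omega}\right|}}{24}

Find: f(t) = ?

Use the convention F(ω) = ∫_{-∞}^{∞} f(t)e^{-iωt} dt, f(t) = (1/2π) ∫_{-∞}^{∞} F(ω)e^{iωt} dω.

f(t) = \frac{5 t^{2}}{\left(t^{2} + 144\right)^{2}}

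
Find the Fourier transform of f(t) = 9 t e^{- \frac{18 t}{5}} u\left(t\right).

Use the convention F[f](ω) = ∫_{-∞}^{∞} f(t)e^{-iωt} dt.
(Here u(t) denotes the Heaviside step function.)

F(ω) = \frac{225}{\left(5 i \omega + 18\right)^{2}}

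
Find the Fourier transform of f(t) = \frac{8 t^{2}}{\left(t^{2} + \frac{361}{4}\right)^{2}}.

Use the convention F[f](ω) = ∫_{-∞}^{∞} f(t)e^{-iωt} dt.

F(ω) = \frac{4 \pi \left(2 - 19 \left|{\omega}\right|\right) e^{- \frac{19 \left|{\omega}\right|}{2}}}{19}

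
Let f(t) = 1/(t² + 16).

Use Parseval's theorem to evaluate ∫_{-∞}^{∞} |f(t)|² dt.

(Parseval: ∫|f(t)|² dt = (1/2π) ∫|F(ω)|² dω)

∫|f(t)|² dt = \frac{\pi}{128}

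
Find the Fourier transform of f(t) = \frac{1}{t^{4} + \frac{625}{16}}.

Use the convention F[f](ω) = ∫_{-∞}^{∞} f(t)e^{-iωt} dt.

F(ω) = \frac{8 \pi e^{- \frac{5 \sqrt{2} \left|{\omega}\right|}{4}} \sin{\left(\frac{5 \sqrt{2} \left|{\omega}\right|}{4} + \frac{\pi}{4} \right)}}{125}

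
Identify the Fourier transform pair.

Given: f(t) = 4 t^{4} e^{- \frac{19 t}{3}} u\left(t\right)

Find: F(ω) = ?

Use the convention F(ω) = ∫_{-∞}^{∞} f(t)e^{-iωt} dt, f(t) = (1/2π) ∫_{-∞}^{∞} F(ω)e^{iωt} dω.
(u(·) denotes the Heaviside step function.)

F(ω) = \frac{23328}{\left(3 i \omega + 19\right)^{5}}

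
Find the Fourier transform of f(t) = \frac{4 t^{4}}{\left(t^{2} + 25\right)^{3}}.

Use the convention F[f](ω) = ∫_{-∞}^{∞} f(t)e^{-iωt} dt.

F(ω) = \frac{\pi \left(25 \omega^{2} - 25 \left|{\omega}\right| + 3\right) e^{- 5 \left|{\omega}\right|}}{10}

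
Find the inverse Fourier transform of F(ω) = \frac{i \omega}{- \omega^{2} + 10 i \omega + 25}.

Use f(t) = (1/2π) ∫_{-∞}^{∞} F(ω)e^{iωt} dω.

f(t) = \left(1 - 5 t\right) e^{- 5 t} u\left(t\right)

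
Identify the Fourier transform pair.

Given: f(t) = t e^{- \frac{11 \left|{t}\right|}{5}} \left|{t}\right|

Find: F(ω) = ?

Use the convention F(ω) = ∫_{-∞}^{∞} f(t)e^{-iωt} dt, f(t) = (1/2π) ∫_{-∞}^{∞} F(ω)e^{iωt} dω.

F(ω) = \frac{2500 i \omega \left(25 \omega^{2} - 363\right)}{\left(25 \omega^{2} + 121\right)^{3}}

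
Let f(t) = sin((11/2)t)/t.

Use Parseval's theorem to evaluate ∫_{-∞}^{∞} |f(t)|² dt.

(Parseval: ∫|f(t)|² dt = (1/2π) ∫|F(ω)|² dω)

∫|f(t)|² dt = \frac{11 \pi}{2}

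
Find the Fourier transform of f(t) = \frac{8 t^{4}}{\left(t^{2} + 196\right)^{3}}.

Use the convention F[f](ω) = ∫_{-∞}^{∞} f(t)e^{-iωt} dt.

F(ω) = \frac{\pi \left(196 \omega^{2} - 70 \left|{\omega}\right| + 3\right) e^{- 14 \left|{\omega}\right|}}{14}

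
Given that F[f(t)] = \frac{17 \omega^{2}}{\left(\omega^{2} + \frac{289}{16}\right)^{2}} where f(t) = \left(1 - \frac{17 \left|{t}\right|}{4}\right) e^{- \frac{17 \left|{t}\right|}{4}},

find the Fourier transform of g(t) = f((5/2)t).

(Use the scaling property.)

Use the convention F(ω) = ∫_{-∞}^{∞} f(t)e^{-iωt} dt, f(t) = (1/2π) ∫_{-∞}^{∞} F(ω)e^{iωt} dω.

F[g](ω) = \frac{174080 \omega^{2}}{\left(64 \omega^{2} + 7225\right)^{2}}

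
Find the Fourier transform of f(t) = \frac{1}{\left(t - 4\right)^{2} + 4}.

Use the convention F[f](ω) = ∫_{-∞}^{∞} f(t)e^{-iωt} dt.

F(ω) = \frac{\pi e^{- 4 i \omega - 2 \left|{\omega}\right|}}{2}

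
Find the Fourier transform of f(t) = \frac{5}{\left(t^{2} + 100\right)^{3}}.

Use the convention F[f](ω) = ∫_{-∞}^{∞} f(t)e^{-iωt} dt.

F(ω) = \frac{\pi \left(100 \omega^{2} + 30 \left|{\omega}\right| + 3\right) e^{- 10 \left|{\omega}\right|}}{160000}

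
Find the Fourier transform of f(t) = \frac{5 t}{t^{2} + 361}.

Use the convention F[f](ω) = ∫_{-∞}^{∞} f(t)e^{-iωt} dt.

F(ω) = - 5 i \pi e^{- 19 \left|{\omega}\right|} \operatorname{sign}{\left(\omega \right)}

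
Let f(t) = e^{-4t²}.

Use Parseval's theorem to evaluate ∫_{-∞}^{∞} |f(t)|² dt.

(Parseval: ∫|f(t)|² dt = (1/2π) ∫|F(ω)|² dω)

∫|f(t)|² dt = \frac{\sqrt{2} \sqrt{\pi}}{4}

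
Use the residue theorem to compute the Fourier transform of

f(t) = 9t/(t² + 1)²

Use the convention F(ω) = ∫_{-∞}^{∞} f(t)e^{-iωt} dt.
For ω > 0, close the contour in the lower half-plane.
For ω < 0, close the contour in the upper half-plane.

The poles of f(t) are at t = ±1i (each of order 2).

Let g(z) = f(z)e^{-iωz}; for large |z| the factor e^{-iωz} decays in the lower half-plane when ω > 0 and in the upper half-plane when ω < 0.

Case ω > 0 (lower half-plane, clockwise contour ⇒ F(ω) = -2πi·ΣRes):
  Res_{z = - i} g(z) = \frac{9 \omega e^{- \omega}}{4} (pole of order 2)
  F(ω) = -2πi·ΣRes = - \frac{9 i \pi \omega e^{- \omega}}{2}

Case ω < 0 (upper half-plane, counterclockwise contour ⇒ F(ω) = +2πi·ΣRes):
  Res_{z = i} g(z) = - \frac{9 \omega e^{\omega}}{4} (pole of order 2)
  F(ω) = 2πi·ΣRes = - \frac{9 i \pi \omega e^{\omega}}{2}

Both cases combine into a single formula in |ω|:

F(ω) = - \frac{9 i \pi \omega e^{- \left|{\omega}\right|}}{2}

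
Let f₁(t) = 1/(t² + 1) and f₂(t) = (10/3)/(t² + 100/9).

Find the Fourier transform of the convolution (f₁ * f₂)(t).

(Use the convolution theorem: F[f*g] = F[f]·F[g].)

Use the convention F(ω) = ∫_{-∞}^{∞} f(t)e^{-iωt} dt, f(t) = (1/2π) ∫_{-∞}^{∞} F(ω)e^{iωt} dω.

F[f₁*f₂](ω) = \pi^{2} e^{- \frac{13 \left|{\omega}\right|}{3}}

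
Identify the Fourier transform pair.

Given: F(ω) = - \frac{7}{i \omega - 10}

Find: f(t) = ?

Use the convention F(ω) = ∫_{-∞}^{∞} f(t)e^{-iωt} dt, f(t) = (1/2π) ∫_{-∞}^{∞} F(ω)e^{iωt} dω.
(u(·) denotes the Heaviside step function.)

f(t) = 7 e^{10 t} u\left(- t\right)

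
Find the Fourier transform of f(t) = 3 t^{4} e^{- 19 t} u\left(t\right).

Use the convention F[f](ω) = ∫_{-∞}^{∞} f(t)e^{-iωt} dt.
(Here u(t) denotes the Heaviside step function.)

F(ω) = \frac{72}{\left(i \omega + 19\right)^{5}}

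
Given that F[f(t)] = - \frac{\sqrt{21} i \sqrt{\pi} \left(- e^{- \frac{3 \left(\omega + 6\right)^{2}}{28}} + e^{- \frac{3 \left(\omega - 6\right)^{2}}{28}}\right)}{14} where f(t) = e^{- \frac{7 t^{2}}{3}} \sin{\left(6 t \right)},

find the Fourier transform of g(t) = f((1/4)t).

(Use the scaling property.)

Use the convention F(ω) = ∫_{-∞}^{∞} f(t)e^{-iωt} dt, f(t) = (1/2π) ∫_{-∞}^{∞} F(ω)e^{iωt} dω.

F[g](ω) = \frac{2 \sqrt{21} i \sqrt{\pi} \left(1 - e^{\frac{72 \omega}{7}}\right) e^{- \frac{12 \omega^{2}}{7} - \frac{36 \omega}{7} - \frac{27}{7}}}{7}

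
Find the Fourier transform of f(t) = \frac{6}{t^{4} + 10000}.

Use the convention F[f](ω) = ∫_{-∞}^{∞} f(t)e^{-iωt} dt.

F(ω) = \frac{3 \pi e^{- 5 \sqrt{2} \left|{\omega}\right|} \sin{\left(5 \sqrt{2} \left|{\omega}\right| + \frac{\pi}{4} \right)}}{500}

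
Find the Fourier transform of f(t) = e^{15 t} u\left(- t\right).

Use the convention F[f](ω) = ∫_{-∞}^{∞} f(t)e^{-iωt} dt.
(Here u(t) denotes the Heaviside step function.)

F(ω) = \frac{i}{\omega + 15 i}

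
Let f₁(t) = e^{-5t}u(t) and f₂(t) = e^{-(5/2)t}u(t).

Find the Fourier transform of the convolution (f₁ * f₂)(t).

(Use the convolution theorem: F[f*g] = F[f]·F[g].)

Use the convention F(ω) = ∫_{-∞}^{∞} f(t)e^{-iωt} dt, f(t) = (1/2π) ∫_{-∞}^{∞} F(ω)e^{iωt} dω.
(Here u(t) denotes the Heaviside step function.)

F[f₁*f₂](ω) = \frac{2}{\left(i \omega + 5\right) \left(2 i \omega + 5\right)}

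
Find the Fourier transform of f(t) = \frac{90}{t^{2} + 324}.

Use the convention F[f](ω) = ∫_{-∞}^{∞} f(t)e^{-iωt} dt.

F(ω) = 5 \pi e^{- 18 \left|{\omega}\right|}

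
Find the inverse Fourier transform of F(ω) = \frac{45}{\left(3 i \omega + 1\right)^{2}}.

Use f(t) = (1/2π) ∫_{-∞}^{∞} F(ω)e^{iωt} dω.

f(t) = 5 t e^{- \frac{t}{3}} u\left(t\right)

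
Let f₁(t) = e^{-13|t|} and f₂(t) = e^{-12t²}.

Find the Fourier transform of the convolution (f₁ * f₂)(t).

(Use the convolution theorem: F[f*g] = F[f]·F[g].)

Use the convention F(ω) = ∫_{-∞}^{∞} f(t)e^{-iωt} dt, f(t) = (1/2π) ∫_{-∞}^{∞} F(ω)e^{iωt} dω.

F[f₁*f₂](ω) = \frac{13 \sqrt{3} \sqrt{\pi} e^{- \frac{\omega^{2}}{48}}}{3 \left(\omega^{2} + 169\right)}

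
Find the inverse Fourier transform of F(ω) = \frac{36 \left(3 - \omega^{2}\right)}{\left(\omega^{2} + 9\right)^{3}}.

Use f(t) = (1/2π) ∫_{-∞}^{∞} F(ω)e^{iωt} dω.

f(t) = t^{2} e^{- 3 \left|{t}\right|}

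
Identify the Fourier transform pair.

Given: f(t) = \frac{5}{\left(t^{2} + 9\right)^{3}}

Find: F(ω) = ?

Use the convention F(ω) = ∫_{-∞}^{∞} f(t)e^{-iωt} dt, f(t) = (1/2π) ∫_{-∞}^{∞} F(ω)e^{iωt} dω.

F(ω) = \frac{5 \pi \left(3 \omega^{2} + 3 \left|{\omega}\right| + 1\right) e^{- 3 \left|{\omega}\right|}}{648}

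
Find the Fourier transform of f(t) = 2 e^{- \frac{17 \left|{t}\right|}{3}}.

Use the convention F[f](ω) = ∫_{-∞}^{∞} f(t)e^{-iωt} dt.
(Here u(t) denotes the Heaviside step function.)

F(ω) = \frac{204}{9 \omega^{2} + 289}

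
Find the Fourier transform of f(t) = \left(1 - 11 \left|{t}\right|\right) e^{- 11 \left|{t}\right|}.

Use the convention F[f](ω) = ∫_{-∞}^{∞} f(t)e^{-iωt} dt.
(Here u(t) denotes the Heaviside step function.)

F(ω) = \frac{44 \omega^{2}}{\left(\omega^{2} + 121\right)^{2}}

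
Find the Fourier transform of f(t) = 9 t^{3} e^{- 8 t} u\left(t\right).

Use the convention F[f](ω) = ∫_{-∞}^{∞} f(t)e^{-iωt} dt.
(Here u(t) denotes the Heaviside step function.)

F(ω) = \frac{54}{\left(i \omega + 8\right)^{4}}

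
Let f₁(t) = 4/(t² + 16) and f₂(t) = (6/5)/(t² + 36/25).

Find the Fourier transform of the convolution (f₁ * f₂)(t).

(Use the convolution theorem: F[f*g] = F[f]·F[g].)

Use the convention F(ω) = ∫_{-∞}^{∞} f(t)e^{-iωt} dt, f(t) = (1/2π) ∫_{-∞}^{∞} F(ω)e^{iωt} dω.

F[f₁*f₂](ω) = \pi^{2} e^{- \frac{26 \left|{\omega}\right|}{5}}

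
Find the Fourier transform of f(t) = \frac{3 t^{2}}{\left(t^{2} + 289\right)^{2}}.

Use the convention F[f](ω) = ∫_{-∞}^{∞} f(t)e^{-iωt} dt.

F(ω) = \frac{3 \pi \left(1 - 17 \left|{\omega}\right|\right) e^{- 17 \left|{\omega}\right|}}{34}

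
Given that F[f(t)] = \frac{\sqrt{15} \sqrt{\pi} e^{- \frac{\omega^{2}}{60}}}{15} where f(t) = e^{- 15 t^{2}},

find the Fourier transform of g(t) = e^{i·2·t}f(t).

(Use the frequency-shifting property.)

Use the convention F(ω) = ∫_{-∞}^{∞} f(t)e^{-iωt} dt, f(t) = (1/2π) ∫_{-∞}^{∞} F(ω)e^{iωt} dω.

F[g](ω) = \frac{\sqrt{15} \sqrt{\pi} e^{- \frac{\left(\omega - 2\right)^{2}}{60}}}{15}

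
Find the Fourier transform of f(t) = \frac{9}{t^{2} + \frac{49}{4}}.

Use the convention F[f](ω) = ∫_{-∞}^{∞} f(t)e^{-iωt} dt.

F(ω) = \frac{18 \pi e^{- \frac{7 \left|{\omega}\right|}{2}}}{7}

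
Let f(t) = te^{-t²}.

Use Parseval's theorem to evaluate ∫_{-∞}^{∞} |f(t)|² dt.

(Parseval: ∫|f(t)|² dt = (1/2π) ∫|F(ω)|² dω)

∫|f(t)|² dt = \frac{\sqrt{2} \sqrt{\pi}}{8}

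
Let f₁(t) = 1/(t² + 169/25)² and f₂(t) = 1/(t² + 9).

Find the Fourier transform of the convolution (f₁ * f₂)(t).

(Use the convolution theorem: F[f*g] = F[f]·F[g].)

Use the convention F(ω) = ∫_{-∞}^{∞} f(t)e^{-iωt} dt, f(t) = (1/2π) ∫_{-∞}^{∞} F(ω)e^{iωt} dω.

F[f₁*f₂](ω) = \frac{25 \pi^{2} \left(13 \left|{\omega}\right| + 5\right) e^{- \frac{28 \left|{\omega}\right|}{5}}}{13182}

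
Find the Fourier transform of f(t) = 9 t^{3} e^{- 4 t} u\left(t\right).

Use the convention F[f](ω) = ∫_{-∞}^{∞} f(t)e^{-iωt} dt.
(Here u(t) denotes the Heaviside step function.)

F(ω) = \frac{54}{\left(i \omega + 4\right)^{4}}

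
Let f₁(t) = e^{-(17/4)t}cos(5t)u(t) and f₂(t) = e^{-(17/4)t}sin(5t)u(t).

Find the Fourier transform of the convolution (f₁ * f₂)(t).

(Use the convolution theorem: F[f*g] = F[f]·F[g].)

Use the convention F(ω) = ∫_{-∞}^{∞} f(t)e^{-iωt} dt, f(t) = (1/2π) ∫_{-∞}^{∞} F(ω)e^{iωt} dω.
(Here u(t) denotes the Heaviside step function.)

F[f₁*f₂](ω) = \frac{320 \left(4 i \omega + 17\right)}{\left(\left(4 i \omega + 17\right)^{2} + 400\right)^{2}}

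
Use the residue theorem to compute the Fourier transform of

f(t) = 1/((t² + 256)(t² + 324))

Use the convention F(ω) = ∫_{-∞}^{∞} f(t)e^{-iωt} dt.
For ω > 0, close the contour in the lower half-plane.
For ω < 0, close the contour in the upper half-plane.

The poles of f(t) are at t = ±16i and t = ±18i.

Let g(z) = f(z)e^{-iωz}; for large |z| the factor e^{-iωz} decays in the lower half-plane when ω > 0 and in the upper half-plane when ω < 0.

Case ω > 0 (lower half-plane, clockwise contour ⇒ F(ω) = -2πi·ΣRes):
  Res_{z = - 16 i} g(z) = \frac{i e^{- 16 \omega}}{2176}
  Res_{z = - 18 i} g(z) = - \frac{i e^{- 18 \omega}}{2448}
  F(ω) = -2πi·ΣRes = \frac{\pi \left(9 e^{2 \omega} - 8\right) e^{- 18 \omega}}{9792}

Case ω < 0 (upper half-plane, counterclockwise contour ⇒ F(ω) = +2πi·ΣRes):
  Res_{z = 16 i} g(z) = - \frac{i e^{16 \omega}}{2176}
  Res_{z = 18 i} g(z) = \frac{i e^{18 \omega}}{2448}
  F(ω) = 2πi·ΣRes = \frac{\pi \left(9 - 8 e^{2 \omega}\right) e^{16 \omega}}{9792}

Both cases combine into a single formula in |ω|:

F(ω) = \frac{\pi \left(9 e^{2 \left|{\omega}\right|} - 8\right) e^{- 18 \left|{\omega}\right|}}{9792}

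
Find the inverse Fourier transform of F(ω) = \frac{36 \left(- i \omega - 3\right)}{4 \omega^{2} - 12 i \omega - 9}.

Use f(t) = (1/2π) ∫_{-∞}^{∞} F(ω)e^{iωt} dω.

f(t) = 9 \left(\frac{3 t}{2} + 1\right) e^{- \frac{3 t}{2}} u\left(t\right)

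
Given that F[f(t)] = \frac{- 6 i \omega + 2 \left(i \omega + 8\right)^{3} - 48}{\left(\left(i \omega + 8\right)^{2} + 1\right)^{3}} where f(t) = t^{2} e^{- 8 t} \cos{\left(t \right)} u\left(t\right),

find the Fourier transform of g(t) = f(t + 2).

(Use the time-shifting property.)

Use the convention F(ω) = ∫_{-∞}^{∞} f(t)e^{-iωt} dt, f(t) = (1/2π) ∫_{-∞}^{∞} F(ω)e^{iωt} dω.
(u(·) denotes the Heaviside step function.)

F[g](ω) = \frac{2 \left(- 3 i \omega + \left(i \omega + 8\right)^{3} - 24\right) e^{2 i \omega}}{\left(\left(i \omega + 8\right)^{2} + 1\right)^{3}}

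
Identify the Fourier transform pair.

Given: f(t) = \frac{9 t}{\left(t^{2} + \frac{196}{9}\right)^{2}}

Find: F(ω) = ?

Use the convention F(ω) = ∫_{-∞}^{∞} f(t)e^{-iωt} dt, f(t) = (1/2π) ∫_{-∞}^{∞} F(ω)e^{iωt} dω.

F(ω) = - \frac{27 i \pi \omega e^{- \frac{14 \left|{\omega}\right|}{3}}}{28}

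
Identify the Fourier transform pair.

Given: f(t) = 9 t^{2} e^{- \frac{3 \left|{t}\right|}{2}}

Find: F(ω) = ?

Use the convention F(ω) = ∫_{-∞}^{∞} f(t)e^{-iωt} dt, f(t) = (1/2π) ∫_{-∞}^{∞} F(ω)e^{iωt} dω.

F(ω) = \frac{2592 \left(3 - 4 \omega^{2}\right)}{\left(4 \omega^{2} + 9\right)^{3}}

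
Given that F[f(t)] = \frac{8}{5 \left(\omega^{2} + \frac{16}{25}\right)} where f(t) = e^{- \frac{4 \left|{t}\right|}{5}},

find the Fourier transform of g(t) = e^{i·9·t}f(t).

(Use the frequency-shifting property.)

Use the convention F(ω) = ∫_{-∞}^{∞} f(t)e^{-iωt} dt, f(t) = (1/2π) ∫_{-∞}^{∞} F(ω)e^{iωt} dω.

F[g](ω) = \frac{40}{25 \left(\omega - 9\right)^{2} + 16}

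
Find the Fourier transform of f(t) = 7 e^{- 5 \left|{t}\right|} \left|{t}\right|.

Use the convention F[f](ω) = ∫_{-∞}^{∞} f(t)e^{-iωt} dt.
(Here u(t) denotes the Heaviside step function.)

F(ω) = \frac{14 \left(25 - \omega^{2}\right)}{\left(\omega^{2} + 25\right)^{2}}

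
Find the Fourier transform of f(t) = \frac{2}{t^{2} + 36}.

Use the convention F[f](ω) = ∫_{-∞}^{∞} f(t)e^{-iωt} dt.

F(ω) = \frac{\pi e^{- 6 \left|{\omega}\right|}}{3}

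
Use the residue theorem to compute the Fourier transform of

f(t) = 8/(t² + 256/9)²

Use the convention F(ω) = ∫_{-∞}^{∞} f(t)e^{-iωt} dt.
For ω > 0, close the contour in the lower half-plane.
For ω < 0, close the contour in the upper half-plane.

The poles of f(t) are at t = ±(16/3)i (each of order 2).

Let g(z) = f(z)e^{-iωz}; for large |z| the factor e^{-iωz} decays in the lower half-plane when ω > 0 and in the upper half-plane when ω < 0.

Case ω > 0 (lower half-plane, clockwise contour ⇒ F(ω) = -2πi·ΣRes):
  Res_{z = - \frac{16 i}{3}} g(z) = \frac{9 i \left(16 \omega + 3\right) e^{- \frac{16 \omega}{3}}}{2048} (pole of order 2)
  F(ω) = -2πi·ΣRes = \frac{9 \pi \left(16 \omega + 3\right) e^{- \frac{16 \omega}{3}}}{1024}

Case ω < 0 (upper half-plane, counterclockwise contour ⇒ F(ω) = +2πi·ΣRes):
  Res_{z = \frac{16 i}{3}} g(z) = \frac{9 i \left(16 \omega - 3\right) e^{\frac{16 \omega}{3}}}{2048} (pole of order 2)
  F(ω) = 2πi·ΣRes = \frac{9 \pi \left(3 - 16 \omega\right) e^{\frac{16 \omega}{3}}}{1024}

Both cases combine into a single formula in |ω|:

F(ω) = \frac{9 \pi \left(16 \left|{\omega}\right| + 3\right) e^{- \frac{16 \left|{\omega}\right|}{3}}}{1024}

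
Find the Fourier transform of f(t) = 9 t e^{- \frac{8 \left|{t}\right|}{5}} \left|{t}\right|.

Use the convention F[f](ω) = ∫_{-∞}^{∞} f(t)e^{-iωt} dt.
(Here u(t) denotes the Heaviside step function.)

F(ω) = \frac{22500 i \omega \left(25 \omega^{2} - 192\right)}{\left(25 \omega^{2} + 64\right)^{3}}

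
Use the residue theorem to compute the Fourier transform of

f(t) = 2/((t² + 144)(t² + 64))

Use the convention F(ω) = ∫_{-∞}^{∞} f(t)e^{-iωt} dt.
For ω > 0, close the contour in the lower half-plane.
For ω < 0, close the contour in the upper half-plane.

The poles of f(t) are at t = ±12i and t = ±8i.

Let g(z) = f(z)e^{-iωz}; for large |z| the factor e^{-iωz} decays in the lower half-plane when ω > 0 and in the upper half-plane when ω < 0.

Case ω > 0 (lower half-plane, clockwise contour ⇒ F(ω) = -2πi·ΣRes):
  Res_{z = - 12 i} g(z) = - \frac{i e^{- 12 \omega}}{960}
  Res_{z = - 8 i} g(z) = \frac{i e^{- 8 \omega}}{640}
  F(ω) = -2πi·ΣRes = \frac{\pi \left(3 e^{4 \omega} - 2\right) e^{- 12 \omega}}{960}

Case ω < 0 (upper half-plane, counterclockwise contour ⇒ F(ω) = +2πi·ΣRes):
  Res_{z = 12 i} g(z) = \frac{i e^{12 \omega}}{960}
  Res_{z = 8 i} g(z) = - \frac{i e^{8 \omega}}{640}
  F(ω) = 2πi·ΣRes = \frac{\pi \left(3 - 2 e^{4 \omega}\right) e^{8 \omega}}{960}

Both cases combine into a single formula in |ω|:

F(ω) = \frac{\pi \left(3 e^{4 \left|{\omega}\right|} - 2\right) e^{- 12 \left|{\omega}\right|}}{960}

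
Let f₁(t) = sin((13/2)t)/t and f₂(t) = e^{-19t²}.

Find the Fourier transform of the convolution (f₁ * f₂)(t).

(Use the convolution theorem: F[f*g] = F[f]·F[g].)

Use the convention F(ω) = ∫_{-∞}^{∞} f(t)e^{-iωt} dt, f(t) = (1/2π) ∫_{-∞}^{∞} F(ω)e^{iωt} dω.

F[f₁*f₂](ω) = \begin{cases} \frac{\sqrt{19} \pi^{\frac{3}{2}} e^{- \frac{\omega^{2}}{76}}}{19} & \text{for}\: \omega > - \frac{13}{2} \wedge \omega < \frac{13}{2} \\0 & \text{otherwise} \end{cases}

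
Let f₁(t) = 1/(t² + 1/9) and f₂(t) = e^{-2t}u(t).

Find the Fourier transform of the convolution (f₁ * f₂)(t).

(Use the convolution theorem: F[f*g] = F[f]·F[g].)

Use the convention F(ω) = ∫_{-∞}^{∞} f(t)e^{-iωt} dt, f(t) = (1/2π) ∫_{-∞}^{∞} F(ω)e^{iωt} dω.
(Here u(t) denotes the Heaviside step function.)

F[f₁*f₂](ω) = \frac{3 \pi e^{- \frac{\left|{\omega}\right|}{3}}}{i \omega + 2}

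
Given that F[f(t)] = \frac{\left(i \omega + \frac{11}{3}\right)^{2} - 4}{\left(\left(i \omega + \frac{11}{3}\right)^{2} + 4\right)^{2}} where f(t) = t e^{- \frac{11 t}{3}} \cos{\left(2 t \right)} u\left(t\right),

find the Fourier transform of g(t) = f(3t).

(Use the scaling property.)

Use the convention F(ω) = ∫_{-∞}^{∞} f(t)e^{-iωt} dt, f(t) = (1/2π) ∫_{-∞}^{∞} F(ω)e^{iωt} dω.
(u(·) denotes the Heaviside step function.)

F[g](ω) = \frac{3 \left(\left(i \omega + 11\right)^{2} - 36\right)}{\left(\left(i \omega + 11\right)^{2} + 36\right)^{2}}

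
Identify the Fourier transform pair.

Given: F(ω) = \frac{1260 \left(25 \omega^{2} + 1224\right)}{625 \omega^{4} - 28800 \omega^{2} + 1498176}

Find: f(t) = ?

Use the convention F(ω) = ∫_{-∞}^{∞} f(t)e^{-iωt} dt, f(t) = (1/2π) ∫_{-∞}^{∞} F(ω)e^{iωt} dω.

f(t) = 7 e^{- \frac{18 \left|{t}\right|}{5}} \cos{\left(6 \left|{t}\right| \right)}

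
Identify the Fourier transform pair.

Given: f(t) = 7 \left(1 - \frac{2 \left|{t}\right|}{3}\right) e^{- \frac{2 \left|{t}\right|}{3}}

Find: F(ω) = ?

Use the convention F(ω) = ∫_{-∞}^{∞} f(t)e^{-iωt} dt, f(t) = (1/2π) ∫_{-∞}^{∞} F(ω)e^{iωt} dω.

F(ω) = \frac{1512 \omega^{2}}{\left(9 \omega^{2} + 4\right)^{2}}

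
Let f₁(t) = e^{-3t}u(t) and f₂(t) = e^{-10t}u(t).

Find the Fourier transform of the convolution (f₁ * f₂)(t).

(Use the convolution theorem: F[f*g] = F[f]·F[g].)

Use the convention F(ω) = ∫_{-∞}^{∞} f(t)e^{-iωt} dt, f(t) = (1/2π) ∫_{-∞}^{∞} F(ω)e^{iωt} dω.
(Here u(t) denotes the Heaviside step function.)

F[f₁*f₂](ω) = \frac{1}{\left(i \omega + 3\right) \left(i \omega + 10\right)}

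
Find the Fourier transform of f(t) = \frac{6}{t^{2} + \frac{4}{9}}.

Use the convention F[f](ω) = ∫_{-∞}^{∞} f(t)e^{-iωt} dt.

F(ω) = 9 \pi e^{- \frac{2 \left|{\omega}\right|}{3}}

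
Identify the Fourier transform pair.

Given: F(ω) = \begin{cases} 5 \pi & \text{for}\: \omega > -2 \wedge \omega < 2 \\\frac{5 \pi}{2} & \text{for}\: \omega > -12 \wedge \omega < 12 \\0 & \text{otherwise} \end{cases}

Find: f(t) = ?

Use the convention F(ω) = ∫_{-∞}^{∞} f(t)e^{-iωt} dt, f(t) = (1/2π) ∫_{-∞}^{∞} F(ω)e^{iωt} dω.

f(t) = \frac{5 \sin{\left(7 t \right)} \cos{\left(5 t \right)}}{t}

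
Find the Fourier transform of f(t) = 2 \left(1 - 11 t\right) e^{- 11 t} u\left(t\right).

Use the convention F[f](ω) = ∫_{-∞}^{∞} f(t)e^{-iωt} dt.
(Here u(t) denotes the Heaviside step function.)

F(ω) = \frac{2 i \omega}{- \omega^{2} + 22 i \omega + 121}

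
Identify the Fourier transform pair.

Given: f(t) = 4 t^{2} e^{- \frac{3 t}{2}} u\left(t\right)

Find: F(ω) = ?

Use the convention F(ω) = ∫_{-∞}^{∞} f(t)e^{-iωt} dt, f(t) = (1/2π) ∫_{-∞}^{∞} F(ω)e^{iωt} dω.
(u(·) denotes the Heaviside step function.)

F(ω) = \frac{64}{\left(2 i \omega + 3\right)^{3}}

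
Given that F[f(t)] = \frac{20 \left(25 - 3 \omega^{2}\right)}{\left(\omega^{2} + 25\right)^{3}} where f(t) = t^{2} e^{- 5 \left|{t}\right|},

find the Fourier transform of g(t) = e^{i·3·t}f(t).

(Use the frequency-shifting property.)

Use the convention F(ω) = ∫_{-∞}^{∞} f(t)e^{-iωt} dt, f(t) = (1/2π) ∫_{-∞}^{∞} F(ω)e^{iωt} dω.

F[g](ω) = \frac{20 \left(25 - 3 \left(\omega - 3\right)^{2}\right)}{\left(\left(\omega - 3\right)^{2} + 25\right)^{3}}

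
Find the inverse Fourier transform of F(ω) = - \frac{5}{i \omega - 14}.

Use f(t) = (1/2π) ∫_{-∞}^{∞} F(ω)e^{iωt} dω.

f(t) = 5 e^{14 t} u\left(- t\right)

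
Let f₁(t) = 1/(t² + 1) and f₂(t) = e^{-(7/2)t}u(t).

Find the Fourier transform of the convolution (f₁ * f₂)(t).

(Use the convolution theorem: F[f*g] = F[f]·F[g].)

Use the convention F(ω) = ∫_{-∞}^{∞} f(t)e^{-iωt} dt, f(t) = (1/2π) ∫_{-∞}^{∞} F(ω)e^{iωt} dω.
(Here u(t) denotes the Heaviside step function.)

F[f₁*f₂](ω) = \frac{2 \pi e^{- \left|{\omega}\right|}}{2 i \omega + 7}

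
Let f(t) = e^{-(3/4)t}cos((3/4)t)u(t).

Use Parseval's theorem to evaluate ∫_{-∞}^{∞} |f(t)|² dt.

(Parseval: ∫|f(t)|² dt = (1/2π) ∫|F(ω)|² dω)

∫|f(t)|² dt = \frac{1}{2}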